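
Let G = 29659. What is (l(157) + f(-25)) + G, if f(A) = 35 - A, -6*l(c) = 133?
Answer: 178181/6 ≈ 29697.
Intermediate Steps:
l(c) = -133/6 (l(c) = -⅙*133 = -133/6)
(l(157) + f(-25)) + G = (-133/6 + (35 - 1*(-25))) + 29659 = (-133/6 + (35 + 25)) + 29659 = (-133/6 + 60) + 29659 = 227/6 + 29659 = 178181/6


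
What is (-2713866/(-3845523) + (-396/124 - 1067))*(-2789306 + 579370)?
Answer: 93918553460061024/39737071 ≈ 2.3635e+9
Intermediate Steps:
(-2713866/(-3845523) + (-396/124 - 1067))*(-2789306 + 579370) = (-2713866*(-1/3845523) + (-396*1/124 - 1067))*(-2209936) = (904622/1281841 + (-99/31 - 1067))*(-2209936) = (904622/1281841 - 33176/31)*(-2209936) = -42498313734/39737071*(-2209936) = 93918553460061024/39737071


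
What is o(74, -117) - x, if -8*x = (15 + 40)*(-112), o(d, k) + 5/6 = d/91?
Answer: -420431/546 ≈ -770.02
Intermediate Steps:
o(d, k) = -5/6 + d/91
x = 770 (x = -(15 + 40)*(-112)/8 = -55*(-112)/8 = -1/8*(-6160) = 770)
o(74, -117) - x = (-5/6 + (1/91)*74) - 1*770 = (-5/6 + 74/91) - 770 = -11/546 - 770 = -420431/546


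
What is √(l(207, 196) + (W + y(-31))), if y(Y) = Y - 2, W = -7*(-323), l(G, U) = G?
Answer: √2435 ≈ 49.346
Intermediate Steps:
W = 2261
y(Y) = -2 + Y
√(l(207, 196) + (W + y(-31))) = √(207 + (2261 + (-2 - 31))) = √(207 + (2261 - 33)) = √(207 + 2228) = √2435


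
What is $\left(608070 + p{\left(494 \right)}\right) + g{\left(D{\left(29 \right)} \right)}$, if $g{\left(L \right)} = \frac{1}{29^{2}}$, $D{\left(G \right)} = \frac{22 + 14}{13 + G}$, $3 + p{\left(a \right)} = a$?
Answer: $\frac{511799802}{841} \approx 6.0856 \cdot 10^{5}$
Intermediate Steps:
$p{\left(a \right)} = -3 + a$
$D{\left(G \right)} = \frac{36}{13 + G}$
$g{\left(L \right)} = \frac{1}{841}$
$\left(608070 + p{\left(494 \right)}\right) + g{\left(D{\left(29 \right)} \right)} = \left(608070 + \left(-3 + 494\right)\right) + \frac{1}{841} = \left(608070 + 491\right) + \frac{1}{841} = 608561 + \frac{1}{841} = \frac{511799802}{841}$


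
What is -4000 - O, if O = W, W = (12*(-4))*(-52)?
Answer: -6496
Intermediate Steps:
W = 2496 (W = -48*(-52) = 2496)
O = 2496
-4000 - O = -4000 - 1*2496 = -4000 - 2496 = -6496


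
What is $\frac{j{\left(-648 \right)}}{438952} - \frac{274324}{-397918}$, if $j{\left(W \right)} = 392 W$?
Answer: $\frac{1208595610}{10916681371} \approx 0.11071$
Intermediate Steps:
$\frac{j{\left(-648 \right)}}{438952} - \frac{274324}{-397918} = \frac{392 \left(-648\right)}{438952} - \frac{274324}{-397918} = \left(-254016\right) \frac{1}{438952} - - \frac{137162}{198959} = - \frac{31752}{54869} + \frac{137162}{198959} = \frac{1208595610}{10916681371}$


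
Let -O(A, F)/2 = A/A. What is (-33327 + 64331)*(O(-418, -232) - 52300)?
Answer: -1621571208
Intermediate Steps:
O(A, F) = -2 (O(A, F) = -2*A/A = -2*1 = -2)
(-33327 + 64331)*(O(-418, -232) - 52300) = (-33327 + 64331)*(-2 - 52300) = 31004*(-52302) = -1621571208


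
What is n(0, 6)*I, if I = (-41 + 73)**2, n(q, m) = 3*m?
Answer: 18432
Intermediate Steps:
I = 1024 (I = 32**2 = 1024)
n(0, 6)*I = (3*6)*1024 = 18*1024 = 18432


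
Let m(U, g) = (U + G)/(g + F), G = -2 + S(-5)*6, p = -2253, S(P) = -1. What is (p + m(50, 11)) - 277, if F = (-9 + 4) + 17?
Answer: -58148/23 ≈ -2528.2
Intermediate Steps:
F = 12 (F = -5 + 17 = 12)
G = -8 (G = -2 - 1*6 = -2 - 6 = -8)
m(U, g) = (-8 + U)/(12 + g) (m(U, g) = (U - 8)/(g + 12) = (-8 + U)/(12 + g))
(p + m(50, 11)) - 277 = (-2253 + (-8 + 50)/(12 + 11)) - 277 = (-2253 + 42/23) - 277 = -51777/23 - 277 = -58148/23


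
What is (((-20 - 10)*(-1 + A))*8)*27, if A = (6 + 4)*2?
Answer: -123120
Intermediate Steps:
A = 20 (A = 10*2 = 20)
(((-20 - 10)*(-1 + A))*8)*27 = (((-20 - 10)*(-1 + 20))*8)*27 = (-30*19*8)*27 = -570*8*27 = -4560*27 = -123120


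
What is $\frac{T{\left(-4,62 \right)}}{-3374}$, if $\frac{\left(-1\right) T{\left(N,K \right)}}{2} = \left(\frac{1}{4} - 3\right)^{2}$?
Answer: $\frac{121}{26992} \approx 0.0044828$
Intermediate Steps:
$T{\left(N,K \right)} = - \frac{121}{8}$ ($T{\left(N,K \right)} = - 2 \left(\frac{1}{4} - 3\right)^{2} = - 2 \left(- \frac{11}{4}\right)^{2} = \left(-2\right) \frac{121}{16} = - \frac{121}{8}$)
$\frac{T{\left(-4,62 \right)}}{-3374} = - \frac{121}{8 \left(-3374\right)} = \left(- \frac{121}{8}\right) \left(- \frac{1}{3374}\right) = \frac{121}{26992}$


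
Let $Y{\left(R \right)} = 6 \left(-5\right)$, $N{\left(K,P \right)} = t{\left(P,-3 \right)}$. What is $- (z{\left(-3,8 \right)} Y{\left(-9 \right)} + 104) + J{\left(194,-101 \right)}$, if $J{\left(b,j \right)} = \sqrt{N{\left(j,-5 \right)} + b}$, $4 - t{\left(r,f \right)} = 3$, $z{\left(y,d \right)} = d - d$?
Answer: $-104 + \sqrt{195} \approx -90.036$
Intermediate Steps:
$z{\left(y,d \right)} = 0$
$t{\left(r,f \right)} = 1$ ($t{\left(r,f \right)} = 4 - 3 = 1$)
$N{\left(K,P \right)} = 1$
$Y{\left(R \right)} = -30$
$J{\left(b,j \right)} = \sqrt{1 + b}$
$- (z{\left(-3,8 \right)} Y{\left(-9 \right)} + 104) + J{\left(194,-101 \right)} = - (0 \left(-30\right) + 104) + \sqrt{1 + 194} = - (0 + 104) + \sqrt{195} = \left(-1\right) 104 + \sqrt{195} = -104 + \sqrt{195}$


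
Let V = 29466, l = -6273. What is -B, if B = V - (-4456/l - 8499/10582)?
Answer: -1955985347711/66380886 ≈ -29466.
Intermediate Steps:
B = 1955985347711/66380886 (B = 29466 - (-4456/(-6273) - 8499/10582) = 29466 - (-4456*(-1/6273) - 8499*1/10582) = 29466 - (4456/6273 - 8499/10582) = 29466 - 1*(-6160835/66380886) = 29466 + 6160835/66380886 = 1955985347711/66380886 ≈ 29466.)
-B = -1*1955985347711/66380886 = -1955985347711/66380886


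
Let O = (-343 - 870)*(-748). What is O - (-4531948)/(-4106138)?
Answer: 1862796511382/2053069 ≈ 9.0732e+5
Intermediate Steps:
O = 907324 (O = -1213*(-748) = 907324)
O - (-4531948)/(-4106138) = 907324 - (-4531948)/(-4106138) = 907324 - (-4531948)*(-1)/4106138 = 907324 - 1*2265974/2053069 = 907324 - 2265974/2053069 = 1862796511382/2053069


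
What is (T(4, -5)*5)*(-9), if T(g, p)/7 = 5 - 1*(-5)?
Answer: -3150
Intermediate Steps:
T(g, p) = 70 (T(g, p) = 7*(5 - 1*(-5)) = 7*(5 + 5) = 7*10 = 70)
(T(4, -5)*5)*(-9) = (70*5)*(-9) = 350*(-9) = -3150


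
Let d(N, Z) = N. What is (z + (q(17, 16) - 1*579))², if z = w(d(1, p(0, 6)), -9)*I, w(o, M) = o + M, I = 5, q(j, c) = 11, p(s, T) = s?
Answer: 369664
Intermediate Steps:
w(o, M) = M + o
z = -40 (z = (-9 + 1)*5 = -8*5 = -40)
(z + (q(17, 16) - 1*579))² = (-40 + (11 - 1*579))² = (-40 + (11 - 579))² = (-40 - 568)² = (-608)² = 369664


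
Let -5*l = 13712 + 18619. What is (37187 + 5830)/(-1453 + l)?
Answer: -215085/39596 ≈ -5.4320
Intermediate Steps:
l = -32331/5 (l = -(13712 + 18619)/5 = -1/5*32331 = -32331/5 ≈ -6466.2)
(37187 + 5830)/(-1453 + l) = (37187 + 5830)/(-1453 - 32331/5) = 43017/(-39596/5) = 43017*(-5/39596) = -215085/39596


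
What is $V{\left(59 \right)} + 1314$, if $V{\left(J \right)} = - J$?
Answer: $1255$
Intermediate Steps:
$V{\left(59 \right)} + 1314 = \left(-1\right) 59 + 1314 = -59 + 1314 = 1255$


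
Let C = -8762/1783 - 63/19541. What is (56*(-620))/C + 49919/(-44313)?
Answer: 53596903663044331/7592171592723 ≈ 7059.5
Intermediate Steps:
C = -171330571/34841603 (C = -8762*1/1783 - 63*1/19541 = -8762/1783 - 63/19541 = -171330571/34841603 ≈ -4.9174)
(56*(-620))/C + 49919/(-44313) = (56*(-620))/(-171330571/34841603) + 49919/(-44313) = -34720*(-34841603/171330571) + 49919*(-1/44313) = 1209700456160/171330571 - 49919/44313 = 53596903663044331/7592171592723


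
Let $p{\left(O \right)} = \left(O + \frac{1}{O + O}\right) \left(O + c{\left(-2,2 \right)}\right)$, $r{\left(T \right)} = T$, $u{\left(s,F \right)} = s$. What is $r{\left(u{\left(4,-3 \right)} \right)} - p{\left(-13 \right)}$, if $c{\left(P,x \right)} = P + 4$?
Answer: $- \frac{3625}{26} \approx -139.42$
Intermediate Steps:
$c{\left(P,x \right)} = 4 + P$
$p{\left(O \right)} = \left(2 + O\right) \left(O + \frac{1}{2 O}\right)$ ($p{\left(O \right)} = \left(O + \frac{1}{O + O}\right) \left(O + \left(4 - 2\right)\right) = \left(O + \frac{1}{2 O}\right) \left(O + 2\right) = \left(O + \frac{1}{2 O}\right) \left(2 + O\right) = \left(2 + O\right) \left(O + \frac{1}{2 O}\right)$)
$r{\left(u{\left(4,-3 \right)} \right)} - p{\left(-13 \right)} = 4 - \left(\frac{1}{2} + \frac{1}{-13} + \left(-13\right)^{2} + 2 \left(-13\right)\right) = 4 - \left(\frac{1}{2} - \frac{1}{13} + 169 - 26\right) = 4 - \frac{3729}{26} = - \frac{3625}{26}$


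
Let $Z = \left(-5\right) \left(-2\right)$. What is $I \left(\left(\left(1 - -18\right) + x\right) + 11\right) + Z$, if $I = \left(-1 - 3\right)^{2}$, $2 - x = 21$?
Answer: $186$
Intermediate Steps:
$x = -19$ ($x = 2 - 21 = -19$)
$I = 16$ ($I = \left(-4\right)^{2} = 16$)
$Z = 10$
$I \left(\left(\left(1 - -18\right) + x\right) + 11\right) + Z = 16 \left(\left(\left(1 - -18\right) - 19\right) + 11\right) + 10 = 16 \left(\left(\left(1 + 18\right) - 19\right) + 11\right) + 10 = 16 \left(\left(19 - 19\right) + 11\right) + 10 = 16 \left(0 + 11\right) + 10 = 16 \cdot 11 + 10 = 176 + 10 = 186$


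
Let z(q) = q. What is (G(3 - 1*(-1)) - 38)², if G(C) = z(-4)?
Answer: 1764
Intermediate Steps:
G(C) = -4
(G(3 - 1*(-1)) - 38)² = (-4 - 38)² = (-42)² = 1764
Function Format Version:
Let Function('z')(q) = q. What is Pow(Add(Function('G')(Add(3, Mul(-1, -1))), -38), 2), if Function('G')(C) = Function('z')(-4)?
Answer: 1764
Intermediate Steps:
Function('G')(C) = -4
Pow(Add(Function('G')(Add(3, Mul(-1, -1))), -38), 2) = Pow(Add(-4, -38), 2) = Pow(-42, 2) = 1764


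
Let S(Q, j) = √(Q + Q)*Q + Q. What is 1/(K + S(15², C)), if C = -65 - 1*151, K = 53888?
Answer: 54113/2905435519 - 3375*√2/2905435519 ≈ 1.6982e-5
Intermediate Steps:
C = -216 (C = -65 - 151 = -216)
S(Q, j) = Q + √2*Q^(3/2) (S(Q, j) = √(2*Q)*Q + Q = (√2*√Q)*Q + Q = √2*Q^(3/2) + Q = Q + √2*Q^(3/2))
1/(K + S(15², C)) = 1/(53888 + (15² + √2*(15²)^(3/2))) = 1/(53888 + (225 + √2*225^(3/2))) = 1/(53888 + (225 + √2*3375)) = 1/(53888 + (225 + 3375*√2)) = 1/(54113 + 3375*√2)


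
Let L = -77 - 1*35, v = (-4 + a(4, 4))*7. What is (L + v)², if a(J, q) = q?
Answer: 12544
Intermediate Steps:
v = 0 (v = (-4 + 4)*7 = 0*7 = 0)
L = -112 (L = -77 - 35 = -112)
(L + v)² = (-112 + 0)² = (-112)² = 12544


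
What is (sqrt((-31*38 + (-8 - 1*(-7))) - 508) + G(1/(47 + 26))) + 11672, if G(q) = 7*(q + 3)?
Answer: 853596/73 + I*sqrt(1687) ≈ 11693.0 + 41.073*I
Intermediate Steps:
G(q) = 21 + 7*q (G(q) = 7*(3 + q) = 21 + 7*q)
(sqrt((-31*38 + (-8 - 1*(-7))) - 508) + G(1/(47 + 26))) + 11672 = (sqrt((-31*38 + (-8 - 1*(-7))) - 508) + (21 + 7/(47 + 26))) + 11672 = (sqrt((-1178 + (-8 + 7)) - 508) + (21 + 7/73)) + 11672 = (sqrt((-1178 - 1) - 508) + (21 + 7*(1/73))) + 11672 = (sqrt(-1179 - 508) + (21 + 7/73)) + 11672 = (sqrt(-1687) + 1540/73) + 11672 = (I*sqrt(1687) + 1540/73) + 11672 = (1540/73 + I*sqrt(1687)) + 11672 = 853596/73 + I*sqrt(1687)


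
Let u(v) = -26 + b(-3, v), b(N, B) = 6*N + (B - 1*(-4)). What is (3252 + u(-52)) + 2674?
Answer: 5834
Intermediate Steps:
b(N, B) = 4 + B + 6*N (b(N, B) = 6*N + (B + 4) = 6*N + (4 + B) = 4 + B + 6*N)
u(v) = -40 + v (u(v) = -26 + (4 + v + 6*(-3)) = -26 + (4 + v - 18) = -26 + (-14 + v) = -40 + v)
(3252 + u(-52)) + 2674 = (3252 + (-40 - 52)) + 2674 = (3252 - 92) + 2674 = 3160 + 2674 = 5834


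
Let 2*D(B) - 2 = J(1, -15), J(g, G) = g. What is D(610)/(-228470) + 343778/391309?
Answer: 157084745393/178804734460 ≈ 0.87853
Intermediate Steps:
D(B) = 3/2 (D(B) = 1 + (1/2)*1 = 1 + 1/2 = 3/2)
D(610)/(-228470) + 343778/391309 = (3/2)/(-228470) + 343778/391309 = (3/2)*(-1/228470) + 343778*(1/391309) = -3/456940 + 343778/391309 = 157084745393/178804734460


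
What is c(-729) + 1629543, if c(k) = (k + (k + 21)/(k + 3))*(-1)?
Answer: 197262794/121 ≈ 1.6303e+6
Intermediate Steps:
c(k) = -k - (21 + k)/(3 + k) (c(k) = (k + (21 + k)/(3 + k))*(-1) = -k - (21 + k)/(3 + k))
c(-729) + 1629543 = (-21 - 1*(-729)² - 4*(-729))/(3 - 729) + 1629543 = (-21 - 1*531441 + 2916)/(-726) + 1629543 = -(-21 - 531441 + 2916)/726 + 1629543 = -1/726*(-528546) + 1629543 = 88091/121 + 1629543 = 197262794/121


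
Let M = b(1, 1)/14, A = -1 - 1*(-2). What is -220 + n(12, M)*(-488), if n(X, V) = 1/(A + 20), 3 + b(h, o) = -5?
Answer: -5108/21 ≈ -243.24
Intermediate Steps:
b(h, o) = -8 (b(h, o) = -3 - 5 = -8)
A = 1 (A = -1 + 2 = 1)
M = -4/7 (M = -8/14 = -8*1/14 = -4/7 ≈ -0.57143)
n(X, V) = 1/21 (n(X, V) = 1/(1 + 20) = 1/21)
-220 + n(12, M)*(-488) = -220 + (1/21)*(-488) = -220 - 488/21 = -5108/21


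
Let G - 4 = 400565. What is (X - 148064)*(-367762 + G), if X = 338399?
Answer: 6244320345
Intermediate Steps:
G = 400569 (G = 4 + 400565 = 400569)
(X - 148064)*(-367762 + G) = (338399 - 148064)*(-367762 + 400569) = 190335*32807 = 6244320345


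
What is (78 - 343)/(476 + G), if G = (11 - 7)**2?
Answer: -265/492 ≈ -0.53862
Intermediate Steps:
G = 16 (G = 4**2 = 16)
(78 - 343)/(476 + G) = (78 - 343)/(476 + 16) = -265/492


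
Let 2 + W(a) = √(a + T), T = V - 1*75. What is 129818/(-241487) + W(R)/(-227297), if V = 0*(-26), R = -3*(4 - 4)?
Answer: -29506758972/54889270639 - 5*I*√3/227297 ≈ -0.53757 - 3.8101e-5*I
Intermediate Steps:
R = 0 (R = -3*0 = 0)
V = 0
T = -75 (T = 0 - 1*75 = 0 - 75 = -75)
W(a) = -2 + √(-75 + a) (W(a) = -2 + √(a - 75) = -2 + √(-75 + a))
129818/(-241487) + W(R)/(-227297) = 129818/(-241487) + (-2 + √(-75 + 0))/(-227297) = 129818*(-1/241487) + (-2 + √(-75))*(-1/227297) = -129818/241487 + (-2 + 5*I*√3)*(-1/227297) = -129818/241487 + (2/227297 - 5*I*√3/227297) = -29506758972/54889270639 - 5*I*√3/227297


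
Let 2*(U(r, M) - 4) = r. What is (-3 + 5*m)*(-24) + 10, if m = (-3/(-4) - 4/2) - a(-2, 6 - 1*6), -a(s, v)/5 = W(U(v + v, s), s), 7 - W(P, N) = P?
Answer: -1568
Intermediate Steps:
U(r, M) = 4 + r/2
W(P, N) = 7 - P
a(s, v) = -15 + 5*v (a(s, v) = -5*(7 - (4 + (v + v)/2)) = -5*(7 - (4 + (2*v)/2)) = -5*(7 - (4 + v)) = -5*(7 + (-4 - v)) = -5*(3 - v) = -15 + 5*v)
m = 55/4 (m = (-3/(-4) - 4/2) - (-15 + 5*(6 - 1*6)) = (-3*(-1/4) - 4*1/2) - (-15 + 5*(6 - 6)) = (3/4 - 2) - (-15 + 5*0) = -5/4 - (-15 + 0) = -5/4 - 1*(-15) = -5/4 + 15 = 55/4 ≈ 13.750)
(-3 + 5*m)*(-24) + 10 = (-3 + 5*(55/4))*(-24) + 10 = (-3 + 275/4)*(-24) + 10 = (263/4)*(-24) + 10 = -1578 + 10 = -1568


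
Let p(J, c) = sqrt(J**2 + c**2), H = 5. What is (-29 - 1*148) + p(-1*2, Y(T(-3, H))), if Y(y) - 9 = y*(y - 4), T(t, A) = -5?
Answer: -177 + 2*sqrt(730) ≈ -122.96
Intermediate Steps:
Y(y) = 9 + y*(-4 + y) (Y(y) = 9 + y*(y - 4) = 9 + y*(-4 + y))
(-29 - 1*148) + p(-1*2, Y(T(-3, H))) = (-29 - 1*148) + sqrt((-1*2)**2 + (9 + (-5)**2 - 4*(-5))**2) = (-29 - 148) + sqrt((-2)**2 + (9 + 25 + 20)**2) = -177 + sqrt(4 + 54**2) = -177 + sqrt(4 + 2916) = -177 + sqrt(2920) = -177 + 2*sqrt(730)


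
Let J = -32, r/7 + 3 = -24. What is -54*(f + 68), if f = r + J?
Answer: 8262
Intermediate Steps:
r = -189 (r = -21 + 7*(-24) = -21 - 168 = -189)
f = -221 (f = -189 - 32 = -221)
-54*(f + 68) = -54*(-221 + 68) = -54*(-153) = 8262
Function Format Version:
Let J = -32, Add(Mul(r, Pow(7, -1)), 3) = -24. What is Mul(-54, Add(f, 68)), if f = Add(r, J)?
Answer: 8262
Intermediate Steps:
r = -189 (r = Add(-21, Mul(7, -24)) = Add(-21, -168) = -189)
f = -221 (f = Add(-189, -32) = -221)
Mul(-54, Add(f, 68)) = Mul(-54, Add(-221, 68)) = Mul(-54, -153) = 8262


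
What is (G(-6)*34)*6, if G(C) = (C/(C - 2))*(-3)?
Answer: -459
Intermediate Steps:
G(C) = -3*C/(-2 + C) (G(C) = (C/(-2 + C))*(-3) = -3*C/(-2 + C))
(G(-6)*34)*6 = (-3*(-6)/(-2 - 6)*34)*6 = (-3*(-6)/(-8)*34)*6 = (-3*(-6)*(-⅛)*34)*6 = -9/4*34*6 = -153/2*6 = -459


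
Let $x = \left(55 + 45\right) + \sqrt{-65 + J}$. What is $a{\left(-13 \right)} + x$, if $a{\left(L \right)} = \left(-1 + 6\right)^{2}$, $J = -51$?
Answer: $125 + 2 i \sqrt{29} \approx 125.0 + 10.77 i$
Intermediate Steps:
$x = 100 + 2 i \sqrt{29}$ ($x = \left(55 + 45\right) + \sqrt{-65 - 51} = 100 + \sqrt{-116} = 100 + 2 i \sqrt{29} \approx 100.0 + 10.77 i$)
$a{\left(L \right)} = 25$ ($a{\left(L \right)} = 5^{2} = 25$)
$a{\left(-13 \right)} + x = 25 + \left(100 + 2 i \sqrt{29}\right) = 125 + 2 i \sqrt{29}$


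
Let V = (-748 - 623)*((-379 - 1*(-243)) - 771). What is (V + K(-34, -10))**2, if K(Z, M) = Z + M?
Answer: 1546175363209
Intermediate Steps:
V = 1243497 (V = -1371*((-379 + 243) - 771) = -1371*(-136 - 771) = -1371*(-907) = 1243497)
K(Z, M) = M + Z
(V + K(-34, -10))**2 = (1243497 + (-10 - 34))**2 = (1243497 - 44)**2 = 1243453**2 = 1546175363209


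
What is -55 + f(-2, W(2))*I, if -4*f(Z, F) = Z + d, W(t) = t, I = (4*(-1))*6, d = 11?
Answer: -1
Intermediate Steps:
I = -24 (I = -4*6 = -24)
f(Z, F) = -11/4 - Z/4 (f(Z, F) = -(Z + 11)/4 = -(11 + Z)/4 = -11/4 - Z/4)
-55 + f(-2, W(2))*I = -55 + (-11/4 - ¼*(-2))*(-24) = -55 + (-11/4 + ½)*(-24) = -55 - 9/4*(-24) = -55 + 54 = -1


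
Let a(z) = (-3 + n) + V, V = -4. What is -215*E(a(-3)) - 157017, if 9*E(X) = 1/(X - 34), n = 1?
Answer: -11305181/72 ≈ -1.5702e+5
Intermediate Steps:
a(z) = -6 (a(z) = (-3 + 1) - 4 = -2 - 4 = -6)
E(X) = 1/(9*(-34 + X)) (E(X) = 1/(9*(X - 34)) = 1/(9*(-34 + X)))
-215*E(a(-3)) - 157017 = -215/(9*(-34 - 6)) - 157017 = -215/(9*(-40)) - 157017 = -215*(-1)/(9*40) - 157017 = -215*(-1/360) - 157017 = 43/72 - 157017 = -11305181/72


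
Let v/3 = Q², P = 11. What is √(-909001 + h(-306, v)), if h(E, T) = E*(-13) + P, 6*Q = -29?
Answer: 2*I*√226253 ≈ 951.32*I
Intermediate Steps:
Q = -29/6 (Q = (⅙)*(-29) = -29/6 ≈ -4.8333)
v = 841/12 (v = 3*(-29/6)² = 3*(841/36) = 841/12 ≈ 70.083)
h(E, T) = 11 - 13*E (h(E, T) = E*(-13) + 11 = -13*E + 11 = 11 - 13*E)
√(-909001 + h(-306, v)) = √(-909001 + (11 - 13*(-306))) = √(-909001 + (11 + 3978)) = √(-909001 + 3989) = √(-905012) = 2*I*√226253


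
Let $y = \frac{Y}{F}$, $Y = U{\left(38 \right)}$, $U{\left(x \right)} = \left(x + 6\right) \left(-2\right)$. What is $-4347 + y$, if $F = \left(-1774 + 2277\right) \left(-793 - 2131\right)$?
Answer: $- \frac{1598361449}{367693} \approx -4347.0$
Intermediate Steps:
$U{\left(x \right)} = -12 - 2 x$ ($U{\left(x \right)} = \left(6 + x\right) \left(-2\right) = -12 - 2 x$)
$Y = -88$ ($Y = -12 - 76 = -88$)
$F = -1470772$ ($F = 503 \left(-2924\right) = -1470772$)
$y = \frac{22}{367693}$ ($y = - \frac{88}{-1470772} = \left(-88\right) \left(- \frac{1}{1470772}\right) = \frac{22}{367693} \approx 5.9833 \cdot 10^{-5}$)
$-4347 + y = -4347 + \frac{22}{367693} = - \frac{1598361449}{367693}$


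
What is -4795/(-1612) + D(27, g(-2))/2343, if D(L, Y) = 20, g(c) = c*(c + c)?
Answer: 11266925/3776916 ≈ 2.9831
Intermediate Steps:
g(c) = 2*c² (g(c) = c*(2*c) = 2*c²)
-4795/(-1612) + D(27, g(-2))/2343 = -4795/(-1612) + 20/2343 = -4795*(-1/1612) + 20*(1/2343) = 4795/1612 + 20/2343 = 11266925/3776916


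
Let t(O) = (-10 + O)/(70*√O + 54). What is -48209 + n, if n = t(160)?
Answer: -9413821664/195271 + 10500*√10/195271 ≈ -48209.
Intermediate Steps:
t(O) = (-10 + O)/(54 + 70*√O)
n = 75/(27 + 140*√10) (n = (-10 + 160)/(2*(27 + 35*√160)) = (½)*150/(27 + 35*(4*√10)) = (½)*150/(27 + 140*√10) = 75/(27 + 140*√10) ≈ 0.15967)
-48209 + n = -48209 + (-2025/195271 + 10500*√10/195271) = -9413821664/195271 + 10500*√10/195271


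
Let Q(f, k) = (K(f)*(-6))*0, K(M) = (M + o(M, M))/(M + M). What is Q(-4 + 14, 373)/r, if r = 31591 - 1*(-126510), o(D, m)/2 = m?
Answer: 0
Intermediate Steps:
o(D, m) = 2*m
K(M) = 3/2 (K(M) = (M + 2*M)/(M + M) = (3*M)/((2*M)) = (3*M)*(1/(2*M)) = 3/2)
Q(f, k) = 0 (Q(f, k) = ((3/2)*(-6))*0 = -9*0 = 0)
r = 158101 (r = 31591 + 126510 = 158101)
Q(-4 + 14, 373)/r = 0/158101 = 0*(1/158101) = 0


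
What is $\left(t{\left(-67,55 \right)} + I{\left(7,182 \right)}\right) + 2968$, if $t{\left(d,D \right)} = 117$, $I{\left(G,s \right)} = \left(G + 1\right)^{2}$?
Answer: $3149$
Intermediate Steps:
$I{\left(G,s \right)} = \left(1 + G\right)^{2}$
$\left(t{\left(-67,55 \right)} + I{\left(7,182 \right)}\right) + 2968 = \left(117 + \left(1 + 7\right)^{2}\right) + 2968 = \left(117 + 8^{2}\right) + 2968 = \left(117 + 64\right) + 2968 = 181 + 2968 = 3149$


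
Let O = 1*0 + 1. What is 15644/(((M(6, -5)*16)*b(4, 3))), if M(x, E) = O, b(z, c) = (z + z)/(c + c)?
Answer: 11733/16 ≈ 733.31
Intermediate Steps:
O = 1 (O = 0 + 1 = 1)
b(z, c) = z/c (b(z, c) = (2*z)/((2*c)) = (2*z)*(1/(2*c)) = z/c)
M(x, E) = 1
15644/(((M(6, -5)*16)*b(4, 3))) = 15644/(((1*16)*(4/3))) = 15644/((16*(4*(⅓)))) = 15644/((16*(4/3))) = 15644/(64/3) = 15644*(3/64) = 11733/16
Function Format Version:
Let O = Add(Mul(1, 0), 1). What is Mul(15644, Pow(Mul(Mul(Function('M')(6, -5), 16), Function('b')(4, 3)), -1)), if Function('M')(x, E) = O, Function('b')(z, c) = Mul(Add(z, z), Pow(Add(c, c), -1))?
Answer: Rational(11733, 16) ≈ 733.31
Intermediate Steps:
O = 1 (O = Add(0, 1) = 1)
Function('b')(z, c) = Mul(z, Pow(c, -1)) (Function('b')(z, c) = Mul(Mul(2, z), Pow(Mul(2, c), -1)) = Mul(Mul(2, z), Mul(Rational(1, 2), Pow(c, -1))) = Mul(z, Pow(c, -1)))
Function('M')(x, E) = 1
Mul(15644, Pow(Mul(Mul(Function('M')(6, -5), 16), Function('b')(4, 3)), -1)) = Mul(15644, Pow(Mul(Mul(1, 16), Mul(4, Pow(3, -1))), -1)) = Mul(15644, Pow(Mul(16, Mul(4, Rational(1, 3))), -1)) = Mul(15644, Pow(Mul(16, Rational(4, 3)), -1)) = Mul(15644, Pow(Rational(64, 3), -1)) = Mul(15644, Rational(3, 64)) = Rational(11733, 16)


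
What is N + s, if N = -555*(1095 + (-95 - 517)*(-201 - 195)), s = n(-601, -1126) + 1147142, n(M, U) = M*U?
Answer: -133289217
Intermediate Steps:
s = 1823868 (s = -601*(-1126) + 1147142 = 676726 + 1147142 = 1823868)
N = -135113085 (N = -555*(1095 - 612*(-396)) = -555*(1095 + 242352) = -555*243447 = -135113085)
N + s = -135113085 + 1823868 = -133289217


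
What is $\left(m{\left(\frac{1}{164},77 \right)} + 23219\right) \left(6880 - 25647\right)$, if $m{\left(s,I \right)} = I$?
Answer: $-437196032$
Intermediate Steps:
$\left(m{\left(\frac{1}{164},77 \right)} + 23219\right) \left(6880 - 25647\right) = \left(77 + 23219\right) \left(6880 - 25647\right) = 23296 \left(-18767\right) = -437196032$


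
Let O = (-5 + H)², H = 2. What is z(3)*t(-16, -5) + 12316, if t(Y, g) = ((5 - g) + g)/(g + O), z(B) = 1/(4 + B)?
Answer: 344853/28 ≈ 12316.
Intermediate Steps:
O = 9 (O = (-5 + 2)² = (-3)² = 9)
t(Y, g) = 5/(9 + g) (t(Y, g) = ((5 - g) + g)/(g + 9) = 5/(9 + g))
z(3)*t(-16, -5) + 12316 = (5/(9 - 5))/(4 + 3) + 12316 = (5/4)/7 + 12316 = (5*(¼))/7 + 12316 = (⅐)*(5/4) + 12316 = 5/28 + 12316 = 344853/28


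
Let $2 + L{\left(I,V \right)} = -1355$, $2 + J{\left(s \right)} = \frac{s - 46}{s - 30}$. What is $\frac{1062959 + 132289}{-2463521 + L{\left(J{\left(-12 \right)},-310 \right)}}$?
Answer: $- \frac{199208}{410813} \approx -0.48491$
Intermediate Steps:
$J{\left(s \right)} = -2 + \frac{-46 + s}{-30 + s}$ ($J{\left(s \right)} = -2 + \frac{s - 46}{s - 30} = -2 + \frac{-46 + s}{-30 + s}$)
$L{\left(I,V \right)} = -1357$ ($L{\left(I,V \right)} = -2 - 1355 = -1357$)
$\frac{1062959 + 132289}{-2463521 + L{\left(J{\left(-12 \right)},-310 \right)}} = \frac{1062959 + 132289}{-2463521 - 1357} = \frac{1195248}{-2464878} = 1195248 \left(- \frac{1}{2464878}\right) = - \frac{199208}{410813}$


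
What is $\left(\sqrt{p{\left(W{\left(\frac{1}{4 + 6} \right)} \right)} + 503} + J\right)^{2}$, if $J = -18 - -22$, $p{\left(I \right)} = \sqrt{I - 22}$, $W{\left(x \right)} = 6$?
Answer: $\left(4 + \sqrt{503 + 4 i}\right)^{2} \approx 698.42 + 4.713 i$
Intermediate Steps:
$p{\left(I \right)} = \sqrt{-22 + I}$
$J = 4$ ($J = -18 + 22 = 4$)
$\left(\sqrt{p{\left(W{\left(\frac{1}{4 + 6} \right)} \right)} + 503} + J\right)^{2} = \left(\sqrt{\sqrt{-22 + 6} + 503} + 4\right)^{2} = \left(\sqrt{\sqrt{-16} + 503} + 4\right)^{2} = \left(\sqrt{4 i + 503} + 4\right)^{2} = \left(\sqrt{503 + 4 i} + 4\right)^{2} = \left(4 + \sqrt{503 + 4 i}\right)^{2}$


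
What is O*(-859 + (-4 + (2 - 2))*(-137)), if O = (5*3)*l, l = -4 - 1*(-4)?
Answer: 0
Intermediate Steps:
l = 0 (l = -4 + 4 = 0)
O = 0 (O = (5*3)*0 = 15*0 = 0)
O*(-859 + (-4 + (2 - 2))*(-137)) = 0*(-859 + (-4 + (2 - 2))*(-137)) = 0*(-859 + (-4 + 0)*(-137)) = 0*(-859 - 4*(-137)) = 0*(-859 + 548) = 0*(-311) = 0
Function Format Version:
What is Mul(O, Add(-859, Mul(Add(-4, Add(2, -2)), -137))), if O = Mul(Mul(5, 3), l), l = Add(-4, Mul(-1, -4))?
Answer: 0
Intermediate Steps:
l = 0 (l = Add(-4, 4) = 0)
O = 0 (O = Mul(Mul(5, 3), 0) = Mul(15, 0) = 0)
Mul(O, Add(-859, Mul(Add(-4, Add(2, -2)), -137))) = Mul(0, Add(-859, Mul(Add(-4, Add(2, -2)), -137))) = Mul(0, Add(-859, Mul(Add(-4, 0), -137))) = Mul(0, Add(-859, Mul(-4, -137))) = Mul(0, Add(-859, 548)) = Mul(0, -311) = 0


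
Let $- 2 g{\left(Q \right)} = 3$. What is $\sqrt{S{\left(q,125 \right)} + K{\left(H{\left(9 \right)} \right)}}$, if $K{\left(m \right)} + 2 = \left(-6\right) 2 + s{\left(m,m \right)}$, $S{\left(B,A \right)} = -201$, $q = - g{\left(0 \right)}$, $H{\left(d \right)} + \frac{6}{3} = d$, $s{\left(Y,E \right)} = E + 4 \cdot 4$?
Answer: $8 i \sqrt{3} \approx 13.856 i$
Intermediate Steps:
$s{\left(Y,E \right)} = 16 + E$ ($s{\left(Y,E \right)} = E + 16 = 16 + E$)
$H{\left(d \right)} = -2 + d$
$g{\left(Q \right)} = - \frac{3}{2}$ ($g{\left(Q \right)} = \left(- \frac{1}{2}\right) 3 = - \frac{3}{2}$)
$q = \frac{3}{2}$ ($q = \left(-1\right) \left(- \frac{3}{2}\right) = \frac{3}{2} \approx 1.5$)
$K{\left(m \right)} = 2 + m$ ($K{\left(m \right)} = -2 + \left(\left(-6\right) 2 + \left(16 + m\right)\right) = -2 + \left(-12 + \left(16 + m\right)\right) = -2 + \left(4 + m\right) = 2 + m$)
$\sqrt{S{\left(q,125 \right)} + K{\left(H{\left(9 \right)} \right)}} = \sqrt{-201 + \left(2 + \left(-2 + 9\right)\right)} = \sqrt{-201 + \left(2 + 7\right)} = \sqrt{-201 + 9} = \sqrt{-192} = 8 i \sqrt{3}$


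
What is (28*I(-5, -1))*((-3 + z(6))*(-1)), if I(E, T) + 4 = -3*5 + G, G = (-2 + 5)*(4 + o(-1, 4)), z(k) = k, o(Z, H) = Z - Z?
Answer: 588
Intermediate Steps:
o(Z, H) = 0
G = 12 (G = (-2 + 5)*(4 + 0) = 3*4 = 12)
I(E, T) = -7 (I(E, T) = -4 + (-3*5 + 12) = -4 + (-15 + 12) = -4 - 3 = -7)
(28*I(-5, -1))*((-3 + z(6))*(-1)) = (28*(-7))*((-3 + 6)*(-1)) = -588*(-1) = -196*(-3) = 588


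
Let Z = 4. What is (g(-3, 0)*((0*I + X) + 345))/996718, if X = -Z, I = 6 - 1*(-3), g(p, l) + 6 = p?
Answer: -3069/996718 ≈ -0.0030791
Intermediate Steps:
g(p, l) = -6 + p
I = 9 (I = 6 + 3 = 9)
X = -4 (X = -1*4 = -4)
(g(-3, 0)*((0*I + X) + 345))/996718 = ((-6 - 3)*((0*9 - 4) + 345))/996718 = -9*((0 - 4) + 345)*(1/996718) = -9*(-4 + 345)*(1/996718) = -9*341*(1/996718) = -3069*1/996718 = -3069/996718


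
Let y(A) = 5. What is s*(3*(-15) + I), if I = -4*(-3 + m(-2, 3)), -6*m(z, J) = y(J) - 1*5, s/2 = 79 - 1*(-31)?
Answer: -7260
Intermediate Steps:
s = 220 (s = 2*(79 - 1*(-31)) = 2*(79 + 31) = 2*110 = 220)
m(z, J) = 0 (m(z, J) = -(5 - 1*5)/6 = -(5 - 5)/6 = -1/6*0 = 0)
I = 12 (I = -4*(-3 + 0) = -4*(-3) = 12)
s*(3*(-15) + I) = 220*(3*(-15) + 12) = 220*(-45 + 12) = 220*(-33) = -7260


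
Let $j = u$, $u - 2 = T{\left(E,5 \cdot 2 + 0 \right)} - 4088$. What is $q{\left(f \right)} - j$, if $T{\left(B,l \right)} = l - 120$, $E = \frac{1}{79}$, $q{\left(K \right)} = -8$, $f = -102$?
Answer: $4188$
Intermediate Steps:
$E = \frac{1}{79} \approx 0.012658$
$T{\left(B,l \right)} = -120 + l$
$u = -4196$ ($u = 2 + \left(\left(-120 + \left(5 \cdot 2 + 0\right)\right) - 4088\right) = 2 + \left(\left(-120 + \left(10 + 0\right)\right) - 4088\right) = 2 + \left(\left(-120 + 10\right) - 4088\right) = 2 - 4198 = -4196$)
$j = -4196$
$q{\left(f \right)} - j = -8 - -4196 = -8 + 4196 = 4188$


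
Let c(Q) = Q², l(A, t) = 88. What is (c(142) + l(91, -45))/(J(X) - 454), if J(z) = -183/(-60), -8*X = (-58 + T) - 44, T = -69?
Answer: -405040/9019 ≈ -44.910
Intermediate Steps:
X = 171/8 (X = -((-58 - 69) - 44)/8 = -(-127 - 44)/8 = -⅛*(-171) = 171/8 ≈ 21.375)
J(z) = 61/20 (J(z) = -183*(-1/60) = 61/20)
(c(142) + l(91, -45))/(J(X) - 454) = (142² + 88)/(61/20 - 454) = (20164 + 88)/(-9019/20) = 20252*(-20/9019) = -405040/9019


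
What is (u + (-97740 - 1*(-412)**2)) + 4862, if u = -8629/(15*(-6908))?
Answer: -27212883011/103620 ≈ -2.6262e+5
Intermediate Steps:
u = 8629/103620 (u = -8629/(-103620) = -8629*(-1/103620) = 8629/103620 ≈ 0.083275)
(u + (-97740 - 1*(-412)**2)) + 4862 = (8629/103620 + (-97740 - 1*(-412)**2)) + 4862 = (8629/103620 + (-97740 - 1*169744)) + 4862 = (8629/103620 + (-97740 - 169744)) + 4862 = (8629/103620 - 267484) + 4862 = -27716683451/103620 + 4862 = -27212883011/103620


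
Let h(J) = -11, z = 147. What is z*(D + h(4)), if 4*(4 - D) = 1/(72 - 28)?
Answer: -181251/176 ≈ -1029.8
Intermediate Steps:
D = 703/176 (D = 4 - 1/(4*(72 - 28)) = 4 - 1/4/44 = 4 - 1/4*1/44 = 4 - 1/176 = 703/176 ≈ 3.9943)
z*(D + h(4)) = 147*(703/176 - 11) = 147*(-1233/176) = -181251/176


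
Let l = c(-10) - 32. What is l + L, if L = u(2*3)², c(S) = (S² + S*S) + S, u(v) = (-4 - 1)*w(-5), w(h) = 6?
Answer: 1058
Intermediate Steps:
u(v) = -30 (u(v) = (-4 - 1)*6 = -5*6 = -30)
c(S) = S + 2*S² (c(S) = (S² + S²) + S = 2*S² + S = S + 2*S²)
l = 158 (l = -10*(1 + 2*(-10)) - 32 = -10*(1 - 20) - 32 = -10*(-19) - 32 = 190 - 32 = 158)
L = 900 (L = (-30)² = 900)
l + L = 158 + 900 = 1058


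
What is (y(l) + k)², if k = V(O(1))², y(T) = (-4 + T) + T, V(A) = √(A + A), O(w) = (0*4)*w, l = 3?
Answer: 4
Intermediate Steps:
O(w) = 0 (O(w) = 0*w = 0)
V(A) = √2*√A (V(A) = √(2*A) = √2*√A)
y(T) = -4 + 2*T
k = 0 (k = (√2*√0)² = (√2*0)² = 0² = 0)
(y(l) + k)² = ((-4 + 2*3) + 0)² = ((-4 + 6) + 0)² = (2 + 0)² = 2² = 4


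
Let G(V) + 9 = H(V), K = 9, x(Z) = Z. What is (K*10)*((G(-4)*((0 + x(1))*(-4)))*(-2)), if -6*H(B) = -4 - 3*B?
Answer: -7440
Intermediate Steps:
H(B) = ⅔ + B/2 (H(B) = -(-4 - 3*B)/6 = ⅔ + B/2)
G(V) = -25/3 + V/2 (G(V) = -9 + (⅔ + V/2) = -25/3 + V/2)
(K*10)*((G(-4)*((0 + x(1))*(-4)))*(-2)) = (9*10)*(((-25/3 + (½)*(-4))*((0 + 1)*(-4)))*(-2)) = 90*(((-25/3 - 2)*(1*(-4)))*(-2)) = 90*(-31/3*(-4)*(-2)) = 90*((124/3)*(-2)) = 90*(-248/3) = -7440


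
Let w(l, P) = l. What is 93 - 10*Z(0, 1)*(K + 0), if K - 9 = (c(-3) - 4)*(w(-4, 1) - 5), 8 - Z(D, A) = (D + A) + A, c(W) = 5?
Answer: 93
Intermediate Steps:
Z(D, A) = 8 - D - 2*A (Z(D, A) = 8 - ((D + A) + A) = 8 - ((A + D) + A) = 8 - (D + 2*A) = 8 + (-D - 2*A) = 8 - D - 2*A)
K = 0 (K = 9 + (5 - 4)*(-4 - 5) = 9 + 1*(-9) = 9 - 9 = 0)
93 - 10*Z(0, 1)*(K + 0) = 93 - 10*(8 - 1*0 - 2*1)*(0 + 0) = 93 - 10*(8 + 0 - 2)*0 = 93 - 60*0 = 93 - 10*0 = 93 + 0 = 93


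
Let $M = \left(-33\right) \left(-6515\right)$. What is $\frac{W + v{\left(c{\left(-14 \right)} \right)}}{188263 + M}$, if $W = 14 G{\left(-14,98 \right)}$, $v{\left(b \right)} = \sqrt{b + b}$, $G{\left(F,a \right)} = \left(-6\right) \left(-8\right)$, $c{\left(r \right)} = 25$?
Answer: $\frac{336}{201629} + \frac{5 \sqrt{2}}{403258} \approx 0.001684$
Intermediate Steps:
$G{\left(F,a \right)} = 48$
$M = 214995$
$v{\left(b \right)} = \sqrt{2} \sqrt{b}$ ($v{\left(b \right)} = \sqrt{2 b} = \sqrt{2} \sqrt{b}$)
$W = 672$ ($W = 14 \cdot 48 = 672$)
$\frac{W + v{\left(c{\left(-14 \right)} \right)}}{188263 + M} = \frac{672 + \sqrt{2} \sqrt{25}}{188263 + 214995} = \frac{672 + \sqrt{2} \cdot 5}{403258} = \left(672 + 5 \sqrt{2}\right) \frac{1}{403258} = \frac{336}{201629} + \frac{5 \sqrt{2}}{403258}$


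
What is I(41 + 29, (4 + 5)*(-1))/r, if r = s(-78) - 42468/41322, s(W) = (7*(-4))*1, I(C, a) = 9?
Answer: -20661/66638 ≈ -0.31005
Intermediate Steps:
s(W) = -28 (s(W) = -28*1 = -28)
r = -199914/6887 (r = -28 - 42468/41322 = -28 - 1*7078/6887 = -28 - 7078/6887 = -199914/6887 ≈ -29.028)
I(41 + 29, (4 + 5)*(-1))/r = 9/(-199914/6887) = 9*(-6887/199914) = -20661/66638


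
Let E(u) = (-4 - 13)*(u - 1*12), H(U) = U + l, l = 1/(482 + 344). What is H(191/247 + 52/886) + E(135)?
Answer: -188912926555/90381746 ≈ -2090.2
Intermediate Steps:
l = 1/826 ≈ 0.0012107
H(U) = 1/826 + U (H(U) = U + 1/826 = 1/826 + U)
E(u) = 204 - 17*u (E(u) = -17*(u - 12) = -17*(-12 + u) = 204 - 17*u)
H(191/247 + 52/886) + E(135) = (1/826 + (191/247 + 52/886)) + (204 - 17*135) = (1/826 + (191*(1/247) + 52*(1/886))) + (204 - 2295) = (1/826 + (191/247 + 26/443)) - 2091 = (1/826 + 91035/109421) - 2091 = 75304331/90381746 - 2091 = -188912926555/90381746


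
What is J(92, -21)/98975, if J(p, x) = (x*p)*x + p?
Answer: 40664/98975 ≈ 0.41085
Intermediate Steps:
J(p, x) = p + p*x² (J(p, x) = (p*x)*x + p = p*x² + p = p + p*x²)
J(92, -21)/98975 = (92*(1 + (-21)²))/98975 = (92*(1 + 441))*(1/98975) = (92*442)*(1/98975) = 40664*(1/98975) = 40664/98975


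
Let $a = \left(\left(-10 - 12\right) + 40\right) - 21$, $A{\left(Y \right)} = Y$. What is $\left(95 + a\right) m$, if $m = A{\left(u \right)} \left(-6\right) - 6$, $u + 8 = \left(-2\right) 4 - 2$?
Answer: $9384$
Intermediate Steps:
$u = -18$ ($u = -8 - 10 = -18$)
$a = -3$ ($a = \left(\left(-10 - 12\right) + 40\right) - 21 = \left(-22 + 40\right) - 21 = 18 - 21 = -3$)
$m = 102$ ($m = \left(-18\right) \left(-6\right) - 6 = 108 - 6 = 102$)
$\left(95 + a\right) m = \left(95 - 3\right) 102 = 92 \cdot 102 = 9384$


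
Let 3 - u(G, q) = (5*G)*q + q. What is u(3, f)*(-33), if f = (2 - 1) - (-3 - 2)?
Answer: 3069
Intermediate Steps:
f = 6 (f = 1 - 1*(-5) = 1 + 5 = 6)
u(G, q) = 3 - q - 5*G*q (u(G, q) = 3 - ((5*G)*q + q) = 3 - (5*G*q + q) = 3 - (q + 5*G*q) = 3 + (-q - 5*G*q) = 3 - q - 5*G*q)
u(3, f)*(-33) = (3 - 1*6 - 5*3*6)*(-33) = (3 - 6 - 90)*(-33) = -93*(-33) = 3069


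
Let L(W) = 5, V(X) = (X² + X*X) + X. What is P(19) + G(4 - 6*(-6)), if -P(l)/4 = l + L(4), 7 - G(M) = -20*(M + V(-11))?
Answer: 5331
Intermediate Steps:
V(X) = X + 2*X² (V(X) = (X² + X²) + X = 2*X² + X = X + 2*X²)
G(M) = 4627 + 20*M (G(M) = 7 - (-20)*(M - 11*(1 + 2*(-11))) = 7 - (-20)*(M - 11*(1 - 22)) = 7 - (-20)*(M - 11*(-21)) = 7 - (-20)*(M + 231) = 7 - (-20)*(231 + M) = 7 - (-4620 - 20*M) = 7 + (4620 + 20*M) = 4627 + 20*M)
P(l) = -20 - 4*l (P(l) = -4*(l + 5) = -4*(5 + l) = -20 - 4*l)
P(19) + G(4 - 6*(-6)) = (-20 - 4*19) + (4627 + 20*(4 - 6*(-6))) = (-20 - 76) + (4627 + 20*(4 + 36)) = -96 + (4627 + 20*40) = -96 + (4627 + 800) = -96 + 5427 = 5331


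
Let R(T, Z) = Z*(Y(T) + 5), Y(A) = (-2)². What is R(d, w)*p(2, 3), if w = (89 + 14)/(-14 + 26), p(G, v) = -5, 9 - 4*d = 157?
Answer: -1545/4 ≈ -386.25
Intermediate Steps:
d = -37 (d = 9/4 - ¼*157 = 9/4 - 157/4 = -37)
Y(A) = 4
w = 103/12 ≈ 8.5833
R(T, Z) = 9*Z (R(T, Z) = Z*(4 + 5) = Z*9 = 9*Z)
R(d, w)*p(2, 3) = (9*(103/12))*(-5) = (309/4)*(-5) = -1545/4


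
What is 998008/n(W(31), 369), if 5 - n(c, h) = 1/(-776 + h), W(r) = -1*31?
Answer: 101547314/509 ≈ 1.9950e+5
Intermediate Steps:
W(r) = -31
n(c, h) = 5 - 1/(-776 + h)
998008/n(W(31), 369) = 998008/(((-3881 + 5*369)/(-776 + 369))) = 998008/(((-3881 + 1845)/(-407))) = 998008/((-1/407*(-2036))) = 998008/(2036/407) = 998008*(407/2036) = 101547314/509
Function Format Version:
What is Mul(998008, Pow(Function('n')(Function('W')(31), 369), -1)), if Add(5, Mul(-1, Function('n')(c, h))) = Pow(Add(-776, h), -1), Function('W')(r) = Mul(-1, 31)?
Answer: Rational(101547314, 509) ≈ 1.9950e+5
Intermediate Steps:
Function('W')(r) = -31
Function('n')(c, h) = Add(5, Mul(-1, Pow(Add(-776, h), -1)))
Mul(998008, Pow(Function('n')(Function('W')(31), 369), -1)) = Mul(998008, Pow(Mul(Pow(Add(-776, 369), -1), Add(-3881, Mul(5, 369))), -1)) = Mul(998008, Pow(Mul(Pow(-407, -1), Add(-3881, 1845)), -1)) = Mul(998008, Pow(Mul(Rational(-1, 407), -2036), -1)) = Mul(998008, Pow(Rational(2036, 407), -1)) = Mul(998008, Rational(407, 2036)) = Rational(101547314, 509)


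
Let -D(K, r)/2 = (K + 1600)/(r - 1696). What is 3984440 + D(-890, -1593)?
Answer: 13104824580/3289 ≈ 3.9844e+6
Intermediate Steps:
D(K, r) = -2*(1600 + K)/(-1696 + r) (D(K, r) = -2*(K + 1600)/(r - 1696) = -2*(1600 + K)/(-1696 + r))
3984440 + D(-890, -1593) = 3984440 + 2*(-1600 - 1*(-890))/(-1696 - 1593) = 3984440 + 2*(-1600 + 890)/(-3289) = 3984440 + 2*(-1/3289)*(-710) = 3984440 + 1420/3289 = 13104824580/3289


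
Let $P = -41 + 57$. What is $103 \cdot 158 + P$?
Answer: $16290$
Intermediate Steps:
$P = 16$
$103 \cdot 158 + P = 103 \cdot 158 + 16 = 16274 + 16 = 16290$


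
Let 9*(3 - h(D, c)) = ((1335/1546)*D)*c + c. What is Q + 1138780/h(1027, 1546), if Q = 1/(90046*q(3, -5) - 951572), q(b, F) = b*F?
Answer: -5898982663951/790000484942 ≈ -7.4671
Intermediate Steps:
q(b, F) = F*b
h(D, c) = 3 - c/9 - 445*D*c/4638 (h(D, c) = 3 - (((1335/1546)*D)*c + c)/9 = 3 - (((1335*(1/1546))*D)*c + c)/9 = 3 - ((1335*D/1546)*c + c)/9 = 3 - (1335*D*c/1546 + c)/9 = 3 - (c + 1335*D*c/1546)/9 = 3 + (-c/9 - 445*D*c/4638) = 3 - c/9 - 445*D*c/4638)
Q = -1/2302262 (Q = 1/(90046*(-5*3) - 951572) = 1/(90046*(-15) - 951572) = 1/(-1350690 - 951572) = 1/(-2302262) = -1/2302262 ≈ -4.3436e-7)
Q + 1138780/h(1027, 1546) = -1/2302262 + 1138780/(3 - ⅑*1546 - 445/4638*1027*1546) = -1/2302262 + 1138780/(3 - 1546/9 - 457015/3) = -1/2302262 + 1138780/(-1372564/9) = -1/2302262 + 1138780*(-9/1372564) = -1/2302262 - 2562255/343141 = -5898982663951/790000484942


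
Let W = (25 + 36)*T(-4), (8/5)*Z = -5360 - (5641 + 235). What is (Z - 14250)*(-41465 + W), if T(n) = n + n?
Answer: 1784890385/2 ≈ 8.9244e+8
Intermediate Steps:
T(n) = 2*n
Z = -14045/2 (Z = 5*(-5360 - (5641 + 235))/8 = 5*(-5360 - 1*5876)/8 = 5*(-5360 - 5876)/8 = (5/8)*(-11236) = -14045/2 ≈ -7022.5)
W = -488 (W = (25 + 36)*(2*(-4)) = 61*(-8) = -488)
(Z - 14250)*(-41465 + W) = (-14045/2 - 14250)*(-41465 - 488) = -42545/2*(-41953) = 1784890385/2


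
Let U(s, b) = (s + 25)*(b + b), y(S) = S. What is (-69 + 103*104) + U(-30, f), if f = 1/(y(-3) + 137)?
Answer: 713076/67 ≈ 10643.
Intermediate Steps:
f = 1/134 (f = 1/(-3 + 137) = 1/134 ≈ 0.0074627)
U(s, b) = 2*b*(25 + s) (U(s, b) = (25 + s)*(2*b) = 2*b*(25 + s))
(-69 + 103*104) + U(-30, f) = (-69 + 103*104) + 2*(1/134)*(25 - 30) = (-69 + 10712) + 2*(1/134)*(-5) = 10643 - 5/67 = 713076/67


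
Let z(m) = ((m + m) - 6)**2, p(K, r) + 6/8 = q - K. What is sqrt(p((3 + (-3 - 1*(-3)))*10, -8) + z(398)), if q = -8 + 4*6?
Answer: sqrt(2496341)/2 ≈ 789.99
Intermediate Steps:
q = 16 (q = -8 + 24 = 16)
p(K, r) = 61/4 - K (p(K, r) = -3/4 + (16 - K) = 61/4 - K)
z(m) = (-6 + 2*m)**2 (z(m) = (2*m - 6)**2 = (-6 + 2*m)**2)
sqrt(p((3 + (-3 - 1*(-3)))*10, -8) + z(398)) = sqrt((61/4 - (3 + (-3 - 1*(-3)))*10) + 4*(-3 + 398)**2) = sqrt((61/4 - (3 + (-3 + 3))*10) + 4*395**2) = sqrt((61/4 - (3 + 0)*10) + 4*156025) = sqrt((61/4 - 3*10) + 624100) = sqrt((61/4 - 1*30) + 624100) = sqrt((61/4 - 30) + 624100) = sqrt(-59/4 + 624100) = sqrt(2496341/4) = sqrt(2496341)/2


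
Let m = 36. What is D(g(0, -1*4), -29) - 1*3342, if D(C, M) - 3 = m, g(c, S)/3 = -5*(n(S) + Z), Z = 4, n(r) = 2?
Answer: -3303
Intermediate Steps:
g(c, S) = -90 (g(c, S) = 3*(-5*(2 + 4)) = 3*(-5*6) = 3*(-30) = -90)
D(C, M) = 39 (D(C, M) = 3 + 36 = 39)
D(g(0, -1*4), -29) - 1*3342 = 39 - 1*3342 = 39 - 3342 = -3303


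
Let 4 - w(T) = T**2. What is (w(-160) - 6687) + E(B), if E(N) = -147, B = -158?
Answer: -32430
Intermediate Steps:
w(T) = 4 - T**2
(w(-160) - 6687) + E(B) = ((4 - 1*(-160)**2) - 6687) - 147 = ((4 - 1*25600) - 6687) - 147 = ((4 - 25600) - 6687) - 147 = (-25596 - 6687) - 147 = -32283 - 147 = -32430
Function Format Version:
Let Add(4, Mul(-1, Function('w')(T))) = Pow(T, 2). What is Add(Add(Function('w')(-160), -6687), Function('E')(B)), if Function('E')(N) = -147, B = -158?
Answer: -32430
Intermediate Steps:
Function('w')(T) = Add(4, Mul(-1, Pow(T, 2)))
Add(Add(Function('w')(-160), -6687), Function('E')(B)) = Add(Add(Add(4, Mul(-1, Pow(-160, 2))), -6687), -147) = Add(Add(Add(4, Mul(-1, 25600)), -6687), -147) = Add(Add(Add(4, -25600), -6687), -147) = Add(Add(-25596, -6687), -147) = Add(-32283, -147) = -32430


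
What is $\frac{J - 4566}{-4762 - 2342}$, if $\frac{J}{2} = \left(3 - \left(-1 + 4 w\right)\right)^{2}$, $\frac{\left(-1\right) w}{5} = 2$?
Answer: $\frac{347}{3552} \approx 0.097691$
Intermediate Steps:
$w = -10$ ($w = \left(-5\right) 2 = -10$)
$J = 3872$ ($J = 2 \left(3 + \left(\left(-4\right) \left(-10\right) + 1\right)\right)^{2} = 2 \left(3 + \left(40 + 1\right)\right)^{2} = 2 \left(3 + 41\right)^{2} = 2 \cdot 44^{2} = 2 \cdot 1936 = 3872$)
$\frac{J - 4566}{-4762 - 2342} = \frac{3872 - 4566}{-4762 - 2342} = - \frac{694}{-7104} = \left(-694\right) \left(- \frac{1}{7104}\right) = \frac{347}{3552}$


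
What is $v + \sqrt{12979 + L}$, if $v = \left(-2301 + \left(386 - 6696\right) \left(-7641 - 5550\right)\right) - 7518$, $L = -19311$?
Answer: $83225391 + 2 i \sqrt{1583} \approx 8.3225 \cdot 10^{7} + 79.574 i$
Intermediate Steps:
$v = 83225391$ ($v = \left(-2301 - -83235210\right) - 7518 = \left(-2301 + 83235210\right) - 7518 = 83232909 - 7518 = 83225391$)
$v + \sqrt{12979 + L} = 83225391 + \sqrt{12979 - 19311} = 83225391 + \sqrt{-6332} = 83225391 + 2 i \sqrt{1583}$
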